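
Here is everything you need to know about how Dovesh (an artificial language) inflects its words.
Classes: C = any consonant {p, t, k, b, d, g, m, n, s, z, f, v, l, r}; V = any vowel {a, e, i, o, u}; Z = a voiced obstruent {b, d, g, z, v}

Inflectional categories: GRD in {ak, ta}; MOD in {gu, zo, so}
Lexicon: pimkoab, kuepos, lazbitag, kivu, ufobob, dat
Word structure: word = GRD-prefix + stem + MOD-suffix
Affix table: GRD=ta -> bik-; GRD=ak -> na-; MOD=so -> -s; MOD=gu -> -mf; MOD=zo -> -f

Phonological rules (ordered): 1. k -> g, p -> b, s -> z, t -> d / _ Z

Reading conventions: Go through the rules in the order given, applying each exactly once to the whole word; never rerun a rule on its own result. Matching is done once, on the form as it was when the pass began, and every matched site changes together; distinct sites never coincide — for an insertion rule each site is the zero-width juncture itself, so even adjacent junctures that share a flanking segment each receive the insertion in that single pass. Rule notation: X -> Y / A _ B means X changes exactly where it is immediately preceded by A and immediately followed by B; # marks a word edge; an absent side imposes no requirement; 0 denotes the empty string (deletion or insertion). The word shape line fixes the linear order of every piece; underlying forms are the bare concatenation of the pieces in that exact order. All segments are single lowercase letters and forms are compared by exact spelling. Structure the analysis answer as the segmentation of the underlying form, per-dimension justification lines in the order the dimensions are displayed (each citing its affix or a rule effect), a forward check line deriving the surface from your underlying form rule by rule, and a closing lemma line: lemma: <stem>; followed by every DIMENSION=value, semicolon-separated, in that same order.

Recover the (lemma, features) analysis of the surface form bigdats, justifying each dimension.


underlying: bik-dat-s
GRD=ta - signalled by the affix bik-
MOD=so - signalled by the affix -s
check: bikdats -> bigdats
lemma: dat; GRD=ta; MOD=so


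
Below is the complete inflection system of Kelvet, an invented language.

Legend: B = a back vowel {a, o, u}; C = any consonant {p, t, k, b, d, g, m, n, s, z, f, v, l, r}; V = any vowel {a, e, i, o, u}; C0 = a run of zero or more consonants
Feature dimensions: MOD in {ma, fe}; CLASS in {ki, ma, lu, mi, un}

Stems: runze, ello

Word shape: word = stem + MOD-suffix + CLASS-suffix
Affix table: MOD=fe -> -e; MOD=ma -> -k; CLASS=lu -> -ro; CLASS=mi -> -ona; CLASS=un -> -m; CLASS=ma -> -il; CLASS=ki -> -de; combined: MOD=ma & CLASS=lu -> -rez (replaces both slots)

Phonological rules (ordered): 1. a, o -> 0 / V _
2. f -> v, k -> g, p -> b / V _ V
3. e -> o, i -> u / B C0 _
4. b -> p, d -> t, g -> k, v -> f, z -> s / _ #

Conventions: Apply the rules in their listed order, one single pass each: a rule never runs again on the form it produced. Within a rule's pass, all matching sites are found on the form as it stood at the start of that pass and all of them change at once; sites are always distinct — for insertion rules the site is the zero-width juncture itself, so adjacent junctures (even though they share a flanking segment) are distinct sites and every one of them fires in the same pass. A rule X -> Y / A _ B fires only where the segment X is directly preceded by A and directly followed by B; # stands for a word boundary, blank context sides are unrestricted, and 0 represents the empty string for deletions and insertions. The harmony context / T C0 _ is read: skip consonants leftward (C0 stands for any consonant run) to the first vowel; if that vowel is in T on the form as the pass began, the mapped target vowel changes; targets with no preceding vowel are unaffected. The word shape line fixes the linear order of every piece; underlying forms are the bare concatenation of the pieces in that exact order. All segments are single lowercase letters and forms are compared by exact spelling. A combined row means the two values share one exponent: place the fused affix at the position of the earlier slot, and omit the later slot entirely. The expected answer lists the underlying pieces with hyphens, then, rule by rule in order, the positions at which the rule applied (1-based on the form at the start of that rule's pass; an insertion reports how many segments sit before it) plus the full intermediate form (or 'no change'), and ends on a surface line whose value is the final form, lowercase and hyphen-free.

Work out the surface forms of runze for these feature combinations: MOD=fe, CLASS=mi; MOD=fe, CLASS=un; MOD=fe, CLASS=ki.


cell MOD=fe, CLASS=mi:
underlying: runze-e-ona
1. a, o -> 0 / V _: fires at position(s) 7: runzeena
2. f -> v, k -> g, p -> b / V _ V: no change
3. e -> o, i -> u / B C0 _: fires at position(s) 5: runzoena
4. b -> p, d -> t, g -> k, v -> f, z -> s / _ #: no change
surface: runzoena

cell MOD=fe, CLASS=un:
underlying: runze-e-m
1. a, o -> 0 / V _: no change
2. f -> v, k -> g, p -> b / V _ V: no change
3. e -> o, i -> u / B C0 _: fires at position(s) 5: runzoem
4. b -> p, d -> t, g -> k, v -> f, z -> s / _ #: no change
surface: runzoem

cell MOD=fe, CLASS=ki:
underlying: runze-e-de
1. a, o -> 0 / V _: no change
2. f -> v, k -> g, p -> b / V _ V: no change
3. e -> o, i -> u / B C0 _: fires at position(s) 5: runzoede
4. b -> p, d -> t, g -> k, v -> f, z -> s / _ #: no change
surface: runzoede


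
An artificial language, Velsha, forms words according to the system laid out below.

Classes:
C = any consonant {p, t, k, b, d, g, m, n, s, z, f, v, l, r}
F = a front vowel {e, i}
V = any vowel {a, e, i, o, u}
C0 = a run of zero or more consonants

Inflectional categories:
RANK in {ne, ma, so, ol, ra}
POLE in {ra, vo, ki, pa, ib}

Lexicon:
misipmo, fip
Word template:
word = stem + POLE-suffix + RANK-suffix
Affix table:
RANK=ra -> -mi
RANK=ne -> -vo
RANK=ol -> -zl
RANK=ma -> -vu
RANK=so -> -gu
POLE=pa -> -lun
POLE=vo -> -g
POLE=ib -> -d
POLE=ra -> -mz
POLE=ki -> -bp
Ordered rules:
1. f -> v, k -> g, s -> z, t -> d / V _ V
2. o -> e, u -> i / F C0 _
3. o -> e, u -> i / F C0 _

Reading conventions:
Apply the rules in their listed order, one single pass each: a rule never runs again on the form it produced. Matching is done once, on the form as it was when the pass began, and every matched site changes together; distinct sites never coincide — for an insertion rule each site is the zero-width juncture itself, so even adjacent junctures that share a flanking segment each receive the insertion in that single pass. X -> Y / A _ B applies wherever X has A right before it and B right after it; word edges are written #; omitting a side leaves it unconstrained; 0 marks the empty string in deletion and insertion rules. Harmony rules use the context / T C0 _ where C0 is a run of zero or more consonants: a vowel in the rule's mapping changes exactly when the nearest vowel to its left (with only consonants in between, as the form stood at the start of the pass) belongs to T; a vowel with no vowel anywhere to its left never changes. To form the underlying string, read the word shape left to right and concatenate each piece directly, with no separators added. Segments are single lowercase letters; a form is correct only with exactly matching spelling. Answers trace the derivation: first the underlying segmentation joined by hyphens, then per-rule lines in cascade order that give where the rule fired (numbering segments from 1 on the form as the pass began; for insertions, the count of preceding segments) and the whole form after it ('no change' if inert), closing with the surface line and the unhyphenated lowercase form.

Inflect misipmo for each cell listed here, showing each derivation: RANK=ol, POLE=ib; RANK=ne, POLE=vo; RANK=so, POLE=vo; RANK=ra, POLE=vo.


cell RANK=ol, POLE=ib:
underlying: misipmo-d-zl
1. f -> v, k -> g, s -> z, t -> d / V _ V: fires at position(s) 3: mizipmodzl
2. o -> e, u -> i / F C0 _: fires at position(s) 7: mizipmedzl
3. o -> e, u -> i / F C0 _: no change
surface: mizipmedzl

cell RANK=ne, POLE=vo:
underlying: misipmo-g-vo
1. f -> v, k -> g, s -> z, t -> d / V _ V: fires at position(s) 3: mizipmogvo
2. o -> e, u -> i / F C0 _: fires at position(s) 7: mizipmegvo
3. o -> e, u -> i / F C0 _: fires at position(s) 10: mizipmegve
surface: mizipmegve

cell RANK=so, POLE=vo:
underlying: misipmo-g-gu
1. f -> v, k -> g, s -> z, t -> d / V _ V: fires at position(s) 3: mizipmoggu
2. o -> e, u -> i / F C0 _: fires at position(s) 7: mizipmeggu
3. o -> e, u -> i / F C0 _: fires at position(s) 10: mizipmeggi
surface: mizipmeggi

cell RANK=ra, POLE=vo:
underlying: misipmo-g-mi
1. f -> v, k -> g, s -> z, t -> d / V _ V: fires at position(s) 3: mizipmogmi
2. o -> e, u -> i / F C0 _: fires at position(s) 7: mizipmegmi
3. o -> e, u -> i / F C0 _: no change
surface: mizipmegmi


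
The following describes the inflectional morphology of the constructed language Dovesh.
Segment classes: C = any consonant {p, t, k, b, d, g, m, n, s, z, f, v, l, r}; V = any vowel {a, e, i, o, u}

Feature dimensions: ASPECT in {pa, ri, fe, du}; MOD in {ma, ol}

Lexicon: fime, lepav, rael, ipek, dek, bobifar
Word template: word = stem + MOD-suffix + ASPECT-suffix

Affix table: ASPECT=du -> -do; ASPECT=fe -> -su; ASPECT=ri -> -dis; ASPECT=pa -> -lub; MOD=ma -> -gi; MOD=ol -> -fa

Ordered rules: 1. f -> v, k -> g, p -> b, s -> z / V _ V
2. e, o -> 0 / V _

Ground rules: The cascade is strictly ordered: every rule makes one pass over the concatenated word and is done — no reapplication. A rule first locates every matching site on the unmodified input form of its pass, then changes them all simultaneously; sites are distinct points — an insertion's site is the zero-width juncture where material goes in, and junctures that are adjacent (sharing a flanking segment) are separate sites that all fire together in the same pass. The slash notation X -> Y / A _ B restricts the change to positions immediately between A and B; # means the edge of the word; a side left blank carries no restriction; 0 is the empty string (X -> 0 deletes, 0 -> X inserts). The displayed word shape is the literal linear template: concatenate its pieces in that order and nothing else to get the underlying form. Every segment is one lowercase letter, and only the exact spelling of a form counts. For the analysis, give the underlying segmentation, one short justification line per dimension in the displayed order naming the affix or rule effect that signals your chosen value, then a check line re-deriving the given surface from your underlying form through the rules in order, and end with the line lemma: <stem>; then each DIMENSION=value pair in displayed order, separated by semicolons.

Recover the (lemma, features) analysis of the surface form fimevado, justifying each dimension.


underlying: fime-fa-do
ASPECT=du - signalled by the affix -do
MOD=ol - signalled by the affix -fa
check: fimefado -> fimevado -> fimevado
lemma: fime; ASPECT=du; MOD=ol


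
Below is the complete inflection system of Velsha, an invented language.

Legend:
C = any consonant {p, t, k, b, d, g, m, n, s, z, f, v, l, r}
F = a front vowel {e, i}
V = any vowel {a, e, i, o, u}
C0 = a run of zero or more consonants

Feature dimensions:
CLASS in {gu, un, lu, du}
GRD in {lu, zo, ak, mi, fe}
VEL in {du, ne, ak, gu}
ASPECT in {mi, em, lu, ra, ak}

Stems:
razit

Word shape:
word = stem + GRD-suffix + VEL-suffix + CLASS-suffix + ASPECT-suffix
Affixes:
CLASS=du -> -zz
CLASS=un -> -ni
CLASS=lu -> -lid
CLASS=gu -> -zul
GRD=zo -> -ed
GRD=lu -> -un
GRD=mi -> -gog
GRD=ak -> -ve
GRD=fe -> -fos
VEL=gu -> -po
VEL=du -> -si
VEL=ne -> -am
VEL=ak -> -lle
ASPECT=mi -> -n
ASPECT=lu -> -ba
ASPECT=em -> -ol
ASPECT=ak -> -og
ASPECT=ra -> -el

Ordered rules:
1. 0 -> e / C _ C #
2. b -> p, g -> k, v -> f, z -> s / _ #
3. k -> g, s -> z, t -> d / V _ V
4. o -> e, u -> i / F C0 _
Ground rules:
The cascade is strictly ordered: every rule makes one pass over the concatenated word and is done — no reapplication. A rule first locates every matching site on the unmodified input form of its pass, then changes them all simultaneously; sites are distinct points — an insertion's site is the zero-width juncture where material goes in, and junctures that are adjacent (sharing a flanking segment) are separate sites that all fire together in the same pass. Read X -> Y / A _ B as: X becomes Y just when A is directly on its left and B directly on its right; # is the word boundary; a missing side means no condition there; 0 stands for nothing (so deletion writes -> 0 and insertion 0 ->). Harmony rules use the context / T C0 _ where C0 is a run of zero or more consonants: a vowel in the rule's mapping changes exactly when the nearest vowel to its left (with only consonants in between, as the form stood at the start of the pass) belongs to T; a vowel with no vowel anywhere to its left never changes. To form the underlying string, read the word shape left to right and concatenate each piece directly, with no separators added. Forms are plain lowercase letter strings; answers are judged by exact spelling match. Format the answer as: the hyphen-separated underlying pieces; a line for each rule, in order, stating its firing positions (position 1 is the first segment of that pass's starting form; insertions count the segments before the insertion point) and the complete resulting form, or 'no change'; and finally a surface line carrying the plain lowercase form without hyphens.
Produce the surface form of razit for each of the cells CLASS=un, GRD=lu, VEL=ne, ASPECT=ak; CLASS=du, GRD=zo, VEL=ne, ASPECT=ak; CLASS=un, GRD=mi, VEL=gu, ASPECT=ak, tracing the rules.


cell CLASS=un, GRD=lu, VEL=ne, ASPECT=ak:
underlying: razit-un-am-ni-og
1. 0 -> e / C _ C #: no change
2. b -> p, g -> k, v -> f, z -> s / _ #: fires at position(s) 13: razitunamniok
3. k -> g, s -> z, t -> d / V _ V: fires at position(s) 5: razidunamniok
4. o -> e, u -> i / F C0 _: fires at position(s) 6, 12: razidinamniek
surface: razidinamniek

cell CLASS=du, GRD=zo, VEL=ne, ASPECT=ak:
underlying: razit-ed-am-zz-og
1. 0 -> e / C _ C #: no change
2. b -> p, g -> k, v -> f, z -> s / _ #: fires at position(s) 13: razitedamzzok
3. k -> g, s -> z, t -> d / V _ V: fires at position(s) 5: razidedamzzok
4. o -> e, u -> i / F C0 _: no change
surface: razidedamzzok

cell CLASS=un, GRD=mi, VEL=gu, ASPECT=ak:
underlying: razit-gog-po-ni-og
1. 0 -> e / C _ C #: no change
2. b -> p, g -> k, v -> f, z -> s / _ #: fires at position(s) 14: razitgogponiok
3. k -> g, s -> z, t -> d / V _ V: no change
4. o -> e, u -> i / F C0 _: fires at position(s) 7, 13: razitgegponiek
surface: razitgegponiek


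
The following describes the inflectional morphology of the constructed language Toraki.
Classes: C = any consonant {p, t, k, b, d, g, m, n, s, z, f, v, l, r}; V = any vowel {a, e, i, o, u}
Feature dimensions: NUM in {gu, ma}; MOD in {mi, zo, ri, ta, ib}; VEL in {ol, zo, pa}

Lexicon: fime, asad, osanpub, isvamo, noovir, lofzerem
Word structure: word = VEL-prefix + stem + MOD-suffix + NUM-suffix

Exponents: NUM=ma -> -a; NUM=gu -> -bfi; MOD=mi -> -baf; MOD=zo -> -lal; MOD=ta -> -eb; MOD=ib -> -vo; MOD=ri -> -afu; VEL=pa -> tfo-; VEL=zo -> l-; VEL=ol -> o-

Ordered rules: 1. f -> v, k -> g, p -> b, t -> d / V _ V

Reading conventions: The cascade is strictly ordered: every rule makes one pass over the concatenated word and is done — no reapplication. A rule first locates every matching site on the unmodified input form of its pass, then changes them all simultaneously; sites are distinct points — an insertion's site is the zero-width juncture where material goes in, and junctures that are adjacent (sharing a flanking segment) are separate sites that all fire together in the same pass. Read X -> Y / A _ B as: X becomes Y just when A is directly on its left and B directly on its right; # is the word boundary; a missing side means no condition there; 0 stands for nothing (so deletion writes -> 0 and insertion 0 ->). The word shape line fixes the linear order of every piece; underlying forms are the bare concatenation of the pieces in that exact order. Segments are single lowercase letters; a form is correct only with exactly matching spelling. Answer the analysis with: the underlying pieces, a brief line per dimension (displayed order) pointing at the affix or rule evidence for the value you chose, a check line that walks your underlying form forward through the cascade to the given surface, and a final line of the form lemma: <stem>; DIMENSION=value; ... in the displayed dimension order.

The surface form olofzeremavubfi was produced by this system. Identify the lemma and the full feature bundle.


underlying: o-lofzerem-afu-bfi
NUM=gu - signalled by the affix -bfi
MOD=ri - signalled by the affix -afu
VEL=ol - signalled by the affix o-
check: olofzeremafubfi -> olofzeremavubfi
lemma: lofzerem; NUM=gu; MOD=ri; VEL=ol


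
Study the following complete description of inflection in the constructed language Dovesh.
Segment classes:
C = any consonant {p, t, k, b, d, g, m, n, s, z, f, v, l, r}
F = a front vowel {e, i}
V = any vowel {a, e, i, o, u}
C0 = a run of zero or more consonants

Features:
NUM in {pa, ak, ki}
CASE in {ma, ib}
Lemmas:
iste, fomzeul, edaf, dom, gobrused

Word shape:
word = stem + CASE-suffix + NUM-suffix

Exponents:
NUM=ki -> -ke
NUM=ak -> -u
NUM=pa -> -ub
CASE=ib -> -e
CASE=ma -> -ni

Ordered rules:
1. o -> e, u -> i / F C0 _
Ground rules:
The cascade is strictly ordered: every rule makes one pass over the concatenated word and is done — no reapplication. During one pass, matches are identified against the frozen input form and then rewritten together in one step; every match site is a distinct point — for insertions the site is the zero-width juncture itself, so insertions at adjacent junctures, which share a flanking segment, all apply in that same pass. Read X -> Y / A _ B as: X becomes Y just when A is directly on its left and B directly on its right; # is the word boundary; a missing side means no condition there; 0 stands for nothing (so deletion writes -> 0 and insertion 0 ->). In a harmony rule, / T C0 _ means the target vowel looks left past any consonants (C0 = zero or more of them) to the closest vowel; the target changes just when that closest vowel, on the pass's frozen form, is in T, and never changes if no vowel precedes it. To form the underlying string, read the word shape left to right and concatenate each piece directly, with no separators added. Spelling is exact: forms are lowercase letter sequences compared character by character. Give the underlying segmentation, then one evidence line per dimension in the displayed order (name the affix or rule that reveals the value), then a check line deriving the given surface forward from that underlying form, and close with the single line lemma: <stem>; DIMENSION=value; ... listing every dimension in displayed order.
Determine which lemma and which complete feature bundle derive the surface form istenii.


underlying: iste-ni-u
NUM=ak - signalled by the affix -u
CASE=ma - signalled by the affix -ni
check: isteniu -> istenii
lemma: iste; NUM=ak; CASE=ma


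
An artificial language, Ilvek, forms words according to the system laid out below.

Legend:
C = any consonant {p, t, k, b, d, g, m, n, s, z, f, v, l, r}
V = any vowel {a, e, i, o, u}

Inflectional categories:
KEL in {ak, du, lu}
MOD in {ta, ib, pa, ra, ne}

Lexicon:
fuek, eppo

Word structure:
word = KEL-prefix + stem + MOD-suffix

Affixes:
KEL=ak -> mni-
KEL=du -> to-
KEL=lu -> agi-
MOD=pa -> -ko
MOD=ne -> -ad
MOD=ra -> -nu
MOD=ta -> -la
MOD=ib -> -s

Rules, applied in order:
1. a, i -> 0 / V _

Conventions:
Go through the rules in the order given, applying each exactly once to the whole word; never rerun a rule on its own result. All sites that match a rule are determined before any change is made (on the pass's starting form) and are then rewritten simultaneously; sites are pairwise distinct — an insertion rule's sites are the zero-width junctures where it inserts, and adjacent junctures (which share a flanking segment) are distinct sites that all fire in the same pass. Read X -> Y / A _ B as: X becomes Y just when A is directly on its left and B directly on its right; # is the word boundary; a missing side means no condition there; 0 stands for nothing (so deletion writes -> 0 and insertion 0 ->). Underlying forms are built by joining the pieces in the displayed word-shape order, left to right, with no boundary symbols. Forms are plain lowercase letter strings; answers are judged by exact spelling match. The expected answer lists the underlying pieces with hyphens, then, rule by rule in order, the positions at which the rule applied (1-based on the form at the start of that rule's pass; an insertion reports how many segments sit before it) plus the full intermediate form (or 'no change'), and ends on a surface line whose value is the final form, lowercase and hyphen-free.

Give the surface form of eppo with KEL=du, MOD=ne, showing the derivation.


underlying: to-eppo-ad
1. a, i -> 0 / V _: fires at position(s) 7: toeppod
surface: toeppod


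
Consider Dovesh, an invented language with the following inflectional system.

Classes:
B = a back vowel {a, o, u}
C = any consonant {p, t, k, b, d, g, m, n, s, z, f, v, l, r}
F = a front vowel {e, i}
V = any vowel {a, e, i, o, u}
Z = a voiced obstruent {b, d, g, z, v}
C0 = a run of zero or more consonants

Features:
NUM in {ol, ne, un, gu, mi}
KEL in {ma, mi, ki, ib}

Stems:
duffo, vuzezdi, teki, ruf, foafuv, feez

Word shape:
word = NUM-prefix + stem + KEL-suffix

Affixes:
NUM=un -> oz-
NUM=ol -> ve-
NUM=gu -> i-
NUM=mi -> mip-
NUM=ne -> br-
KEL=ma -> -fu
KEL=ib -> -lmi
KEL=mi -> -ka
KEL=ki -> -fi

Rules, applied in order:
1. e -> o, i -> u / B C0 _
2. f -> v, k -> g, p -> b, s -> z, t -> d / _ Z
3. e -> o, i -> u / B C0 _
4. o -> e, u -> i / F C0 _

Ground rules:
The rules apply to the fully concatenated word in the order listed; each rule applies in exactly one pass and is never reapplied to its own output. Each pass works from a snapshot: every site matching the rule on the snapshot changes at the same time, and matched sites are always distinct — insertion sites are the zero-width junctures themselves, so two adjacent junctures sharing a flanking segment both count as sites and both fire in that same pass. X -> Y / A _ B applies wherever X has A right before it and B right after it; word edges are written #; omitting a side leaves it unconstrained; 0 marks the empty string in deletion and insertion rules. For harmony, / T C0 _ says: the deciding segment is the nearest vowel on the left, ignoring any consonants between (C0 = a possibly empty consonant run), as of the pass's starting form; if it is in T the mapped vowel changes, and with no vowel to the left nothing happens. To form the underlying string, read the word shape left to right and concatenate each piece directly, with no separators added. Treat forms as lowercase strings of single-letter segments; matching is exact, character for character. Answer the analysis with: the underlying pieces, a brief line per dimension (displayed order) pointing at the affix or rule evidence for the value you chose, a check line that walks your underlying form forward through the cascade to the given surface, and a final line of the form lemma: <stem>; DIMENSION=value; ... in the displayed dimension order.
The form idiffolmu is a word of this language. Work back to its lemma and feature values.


underlying: i-duffo-lmi
NUM=gu - signalled by the affix i-
KEL=ib - signalled by the affix -lmi
check: iduffolmi -> iduffolmu -> iduffolmu -> iduffolmu -> idiffolmu
lemma: duffo; NUM=gu; KEL=ib


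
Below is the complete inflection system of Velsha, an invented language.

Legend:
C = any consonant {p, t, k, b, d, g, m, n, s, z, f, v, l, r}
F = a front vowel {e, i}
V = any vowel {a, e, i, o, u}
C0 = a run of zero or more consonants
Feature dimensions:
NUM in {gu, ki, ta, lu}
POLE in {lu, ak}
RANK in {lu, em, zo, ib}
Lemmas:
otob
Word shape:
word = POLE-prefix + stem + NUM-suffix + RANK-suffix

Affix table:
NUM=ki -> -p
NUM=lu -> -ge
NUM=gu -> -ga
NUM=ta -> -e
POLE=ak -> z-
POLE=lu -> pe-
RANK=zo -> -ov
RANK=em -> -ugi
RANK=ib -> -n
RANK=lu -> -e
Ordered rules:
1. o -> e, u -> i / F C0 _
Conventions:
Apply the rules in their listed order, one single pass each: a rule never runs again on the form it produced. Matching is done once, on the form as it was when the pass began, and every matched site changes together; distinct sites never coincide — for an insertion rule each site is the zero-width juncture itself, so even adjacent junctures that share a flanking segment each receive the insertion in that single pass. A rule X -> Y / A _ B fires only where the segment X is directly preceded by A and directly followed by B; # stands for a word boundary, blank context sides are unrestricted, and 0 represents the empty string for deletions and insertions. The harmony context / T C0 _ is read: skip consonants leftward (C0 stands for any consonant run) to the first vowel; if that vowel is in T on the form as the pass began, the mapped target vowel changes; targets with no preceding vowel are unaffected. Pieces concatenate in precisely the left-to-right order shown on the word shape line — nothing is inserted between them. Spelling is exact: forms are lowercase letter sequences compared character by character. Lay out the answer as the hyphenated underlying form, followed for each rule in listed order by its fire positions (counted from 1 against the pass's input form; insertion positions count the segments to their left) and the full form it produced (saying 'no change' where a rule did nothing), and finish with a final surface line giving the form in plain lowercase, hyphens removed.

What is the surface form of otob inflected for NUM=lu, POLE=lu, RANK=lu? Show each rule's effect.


underlying: pe-otob-ge-e
1. o -> e, u -> i / F C0 _: fires at position(s) 3: peetobgee
surface: peetobgee


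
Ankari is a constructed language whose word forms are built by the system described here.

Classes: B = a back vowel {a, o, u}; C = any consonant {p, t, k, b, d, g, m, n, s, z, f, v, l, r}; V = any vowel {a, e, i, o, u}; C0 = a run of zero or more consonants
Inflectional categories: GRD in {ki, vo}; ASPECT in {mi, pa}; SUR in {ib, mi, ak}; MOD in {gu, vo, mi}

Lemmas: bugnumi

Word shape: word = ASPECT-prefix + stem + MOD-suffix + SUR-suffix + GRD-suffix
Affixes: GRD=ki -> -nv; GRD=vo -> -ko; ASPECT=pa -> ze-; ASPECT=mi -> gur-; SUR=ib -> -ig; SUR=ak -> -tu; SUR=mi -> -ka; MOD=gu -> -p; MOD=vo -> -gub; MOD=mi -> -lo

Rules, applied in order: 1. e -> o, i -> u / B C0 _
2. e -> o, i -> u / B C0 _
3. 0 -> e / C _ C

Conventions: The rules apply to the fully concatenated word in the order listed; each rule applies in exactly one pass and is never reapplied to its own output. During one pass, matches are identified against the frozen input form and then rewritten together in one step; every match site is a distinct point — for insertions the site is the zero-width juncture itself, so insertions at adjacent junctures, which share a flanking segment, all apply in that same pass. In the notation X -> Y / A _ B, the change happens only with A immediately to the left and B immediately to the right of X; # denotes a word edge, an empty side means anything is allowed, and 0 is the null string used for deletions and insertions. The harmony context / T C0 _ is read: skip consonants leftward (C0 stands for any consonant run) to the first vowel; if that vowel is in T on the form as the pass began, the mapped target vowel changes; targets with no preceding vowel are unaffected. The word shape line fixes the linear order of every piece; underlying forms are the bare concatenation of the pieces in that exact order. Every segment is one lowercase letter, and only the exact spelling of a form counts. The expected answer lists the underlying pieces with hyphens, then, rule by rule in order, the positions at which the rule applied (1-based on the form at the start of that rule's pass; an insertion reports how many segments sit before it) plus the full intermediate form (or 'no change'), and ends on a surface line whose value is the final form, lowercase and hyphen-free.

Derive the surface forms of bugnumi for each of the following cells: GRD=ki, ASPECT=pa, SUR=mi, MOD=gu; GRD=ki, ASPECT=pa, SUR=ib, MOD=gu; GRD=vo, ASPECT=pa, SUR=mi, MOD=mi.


cell GRD=ki, ASPECT=pa, SUR=mi, MOD=gu:
underlying: ze-bugnumi-p-ka-nv
1. e -> o, i -> u / B C0 _: fires at position(s) 9: zebugnumupkanv
2. e -> o, i -> u / B C0 _: no change
3. 0 -> e / C _ C: inserts after position(s) 5, 10, 13: zebugenumupekanev
surface: zebugenumupekanev

cell GRD=ki, ASPECT=pa, SUR=ib, MOD=gu:
underlying: ze-bugnumi-p-ig-nv
1. e -> o, i -> u / B C0 _: fires at position(s) 9: zebugnumupignv
2. e -> o, i -> u / B C0 _: fires at position(s) 11: zebugnumupugnv
3. 0 -> e / C _ C: inserts after position(s) 5, 12, 13: zebugenumupugenev
surface: zebugenumupugenev

cell GRD=vo, ASPECT=pa, SUR=mi, MOD=mi:
underlying: ze-bugnumi-lo-ka-ko
1. e -> o, i -> u / B C0 _: fires at position(s) 9: zebugnumulokako
2. e -> o, i -> u / B C0 _: no change
3. 0 -> e / C _ C: inserts after position(s) 5: zebugenumulokako
surface: zebugenumulokako


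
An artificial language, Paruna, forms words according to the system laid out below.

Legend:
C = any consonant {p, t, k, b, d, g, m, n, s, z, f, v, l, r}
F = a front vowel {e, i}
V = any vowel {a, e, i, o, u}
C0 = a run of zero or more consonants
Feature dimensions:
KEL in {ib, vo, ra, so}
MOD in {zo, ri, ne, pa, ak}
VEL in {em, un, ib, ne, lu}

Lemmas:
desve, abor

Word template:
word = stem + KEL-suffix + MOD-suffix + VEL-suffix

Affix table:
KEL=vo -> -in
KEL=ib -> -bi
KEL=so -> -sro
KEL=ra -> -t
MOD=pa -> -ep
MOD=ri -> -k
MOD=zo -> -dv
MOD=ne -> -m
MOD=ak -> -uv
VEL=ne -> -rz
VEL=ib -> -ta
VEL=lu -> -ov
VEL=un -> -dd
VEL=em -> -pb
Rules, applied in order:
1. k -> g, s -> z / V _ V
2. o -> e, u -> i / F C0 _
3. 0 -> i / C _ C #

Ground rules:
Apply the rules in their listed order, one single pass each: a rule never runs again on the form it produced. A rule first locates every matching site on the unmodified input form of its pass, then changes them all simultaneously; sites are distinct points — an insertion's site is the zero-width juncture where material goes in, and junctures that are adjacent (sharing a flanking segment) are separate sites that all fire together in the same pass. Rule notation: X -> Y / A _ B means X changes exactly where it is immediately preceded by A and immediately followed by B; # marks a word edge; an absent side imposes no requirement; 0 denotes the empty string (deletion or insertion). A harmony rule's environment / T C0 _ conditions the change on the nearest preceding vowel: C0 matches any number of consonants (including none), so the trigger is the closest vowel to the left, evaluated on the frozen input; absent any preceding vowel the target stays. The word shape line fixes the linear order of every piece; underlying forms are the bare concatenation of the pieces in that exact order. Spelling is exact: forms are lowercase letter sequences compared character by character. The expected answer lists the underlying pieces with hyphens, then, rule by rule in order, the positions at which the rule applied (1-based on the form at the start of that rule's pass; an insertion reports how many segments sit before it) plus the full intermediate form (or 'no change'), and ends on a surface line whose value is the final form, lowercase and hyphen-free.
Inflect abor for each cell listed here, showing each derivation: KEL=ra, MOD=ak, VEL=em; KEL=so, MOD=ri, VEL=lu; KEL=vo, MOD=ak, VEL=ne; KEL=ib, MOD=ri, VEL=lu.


cell KEL=ra, MOD=ak, VEL=em:
underlying: abor-t-uv-pb
1. k -> g, s -> z / V _ V: no change
2. o -> e, u -> i / F C0 _: no change
3. 0 -> i / C _ C #: inserts after position(s) 8: abortuvpib
surface: abortuvpib

cell KEL=so, MOD=ri, VEL=lu:
underlying: abor-sro-k-ov
1. k -> g, s -> z / V _ V: fires at position(s) 8: aborsrogov
2. o -> e, u -> i / F C0 _: no change
3. 0 -> i / C _ C #: no change
surface: aborsrogov

cell KEL=vo, MOD=ak, VEL=ne:
underlying: abor-in-uv-rz
1. k -> g, s -> z / V _ V: no change
2. o -> e, u -> i / F C0 _: fires at position(s) 7: aborinivrz
3. 0 -> i / C _ C #: inserts after position(s) 9: aborinivriz
surface: aborinivriz

cell KEL=ib, MOD=ri, VEL=lu:
underlying: abor-bi-k-ov
1. k -> g, s -> z / V _ V: fires at position(s) 7: aborbigov
2. o -> e, u -> i / F C0 _: fires at position(s) 8: aborbigev
3. 0 -> i / C _ C #: no change
surface: aborbigev


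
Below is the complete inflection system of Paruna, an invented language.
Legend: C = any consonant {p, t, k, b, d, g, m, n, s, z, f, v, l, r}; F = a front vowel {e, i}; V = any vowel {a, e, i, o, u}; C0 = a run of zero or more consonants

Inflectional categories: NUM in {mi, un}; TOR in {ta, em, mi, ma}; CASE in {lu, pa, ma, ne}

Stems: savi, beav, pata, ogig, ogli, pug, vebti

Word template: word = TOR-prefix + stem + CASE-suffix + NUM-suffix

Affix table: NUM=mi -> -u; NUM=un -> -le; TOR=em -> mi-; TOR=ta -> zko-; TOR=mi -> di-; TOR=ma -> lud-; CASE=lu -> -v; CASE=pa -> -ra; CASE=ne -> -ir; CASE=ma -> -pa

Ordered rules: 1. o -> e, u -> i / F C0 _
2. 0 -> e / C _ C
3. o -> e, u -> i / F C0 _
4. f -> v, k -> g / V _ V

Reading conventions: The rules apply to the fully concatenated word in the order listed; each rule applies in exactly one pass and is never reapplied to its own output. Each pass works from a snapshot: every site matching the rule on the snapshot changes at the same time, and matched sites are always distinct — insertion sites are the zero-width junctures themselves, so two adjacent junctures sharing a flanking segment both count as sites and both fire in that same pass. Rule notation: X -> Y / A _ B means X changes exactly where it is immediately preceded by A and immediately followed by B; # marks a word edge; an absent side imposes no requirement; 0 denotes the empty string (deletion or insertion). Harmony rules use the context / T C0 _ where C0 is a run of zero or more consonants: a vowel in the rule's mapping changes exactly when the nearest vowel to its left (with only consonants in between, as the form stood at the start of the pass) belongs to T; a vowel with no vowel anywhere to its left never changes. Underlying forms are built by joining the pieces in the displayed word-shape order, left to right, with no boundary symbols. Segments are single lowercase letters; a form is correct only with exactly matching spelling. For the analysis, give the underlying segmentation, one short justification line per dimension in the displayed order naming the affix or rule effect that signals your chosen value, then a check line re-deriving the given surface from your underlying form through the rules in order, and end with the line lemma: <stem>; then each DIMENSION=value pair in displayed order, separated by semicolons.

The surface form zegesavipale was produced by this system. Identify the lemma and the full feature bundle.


underlying: zko-savi-pa-le
NUM=un - signalled by the affix -le
TOR=ta - signalled by the affix zko-
CASE=ma - signalled by the affix -pa
check: zkosavipale -> zkosavipale -> zekosavipale -> zekesavipale -> zegesavipale
lemma: savi; NUM=un; TOR=ta; CASE=ma


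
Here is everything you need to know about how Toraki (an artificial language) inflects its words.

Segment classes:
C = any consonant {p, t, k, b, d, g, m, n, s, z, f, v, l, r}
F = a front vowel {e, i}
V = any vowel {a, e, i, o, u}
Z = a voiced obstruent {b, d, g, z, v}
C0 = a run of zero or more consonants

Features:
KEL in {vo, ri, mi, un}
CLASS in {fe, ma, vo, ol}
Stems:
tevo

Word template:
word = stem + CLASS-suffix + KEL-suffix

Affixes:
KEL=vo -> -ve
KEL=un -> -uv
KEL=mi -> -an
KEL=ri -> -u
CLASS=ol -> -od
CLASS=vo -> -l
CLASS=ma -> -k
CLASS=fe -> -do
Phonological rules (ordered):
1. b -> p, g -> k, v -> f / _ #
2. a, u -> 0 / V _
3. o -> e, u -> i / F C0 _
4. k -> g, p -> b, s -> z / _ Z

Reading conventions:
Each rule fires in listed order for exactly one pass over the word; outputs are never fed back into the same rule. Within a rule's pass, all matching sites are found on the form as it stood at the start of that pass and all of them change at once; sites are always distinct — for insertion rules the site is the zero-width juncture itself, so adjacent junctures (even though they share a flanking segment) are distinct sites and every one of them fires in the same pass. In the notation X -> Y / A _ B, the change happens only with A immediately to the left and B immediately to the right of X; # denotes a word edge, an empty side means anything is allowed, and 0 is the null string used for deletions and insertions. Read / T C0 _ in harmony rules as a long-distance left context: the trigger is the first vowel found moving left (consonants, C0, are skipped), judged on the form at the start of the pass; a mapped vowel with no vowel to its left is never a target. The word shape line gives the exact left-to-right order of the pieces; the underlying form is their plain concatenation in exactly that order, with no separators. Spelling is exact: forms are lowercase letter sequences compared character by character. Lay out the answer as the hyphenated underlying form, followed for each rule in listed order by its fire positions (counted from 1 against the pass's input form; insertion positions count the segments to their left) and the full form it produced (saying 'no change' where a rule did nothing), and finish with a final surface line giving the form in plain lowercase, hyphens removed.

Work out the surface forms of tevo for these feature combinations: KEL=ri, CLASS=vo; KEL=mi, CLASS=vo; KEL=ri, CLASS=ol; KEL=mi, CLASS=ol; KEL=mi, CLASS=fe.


cell KEL=ri, CLASS=vo:
underlying: tevo-l-u
1. b -> p, g -> k, v -> f / _ #: no change
2. a, u -> 0 / V _: no change
3. o -> e, u -> i / F C0 _: fires at position(s) 4: tevelu
4. k -> g, p -> b, s -> z / _ Z: no change
surface: tevelu

cell KEL=mi, CLASS=vo:
underlying: tevo-l-an
1. b -> p, g -> k, v -> f / _ #: no change
2. a, u -> 0 / V _: no change
3. o -> e, u -> i / F C0 _: fires at position(s) 4: tevelan
4. k -> g, p -> b, s -> z / _ Z: no change
surface: tevelan

cell KEL=ri, CLASS=ol:
underlying: tevo-od-u
1. b -> p, g -> k, v -> f / _ #: no change
2. a, u -> 0 / V _: no change
3. o -> e, u -> i / F C0 _: fires at position(s) 4: teveodu
4. k -> g, p -> b, s -> z / _ Z: no change
surface: teveodu

cell KEL=mi, CLASS=ol:
underlying: tevo-od-an
1. b -> p, g -> k, v -> f / _ #: no change
2. a, u -> 0 / V _: no change
3. o -> e, u -> i / F C0 _: fires at position(s) 4: teveodan
4. k -> g, p -> b, s -> z / _ Z: no change
surface: teveodan

cell KEL=mi, CLASS=fe:
underlying: tevo-do-an
1. b -> p, g -> k, v -> f / _ #: no change
2. a, u -> 0 / V _: fires at position(s) 7: tevodon
3. o -> e, u -> i / F C0 _: fires at position(s) 4: tevedon
4. k -> g, p -> b, s -> z / _ Z: no change
surface: tevedon


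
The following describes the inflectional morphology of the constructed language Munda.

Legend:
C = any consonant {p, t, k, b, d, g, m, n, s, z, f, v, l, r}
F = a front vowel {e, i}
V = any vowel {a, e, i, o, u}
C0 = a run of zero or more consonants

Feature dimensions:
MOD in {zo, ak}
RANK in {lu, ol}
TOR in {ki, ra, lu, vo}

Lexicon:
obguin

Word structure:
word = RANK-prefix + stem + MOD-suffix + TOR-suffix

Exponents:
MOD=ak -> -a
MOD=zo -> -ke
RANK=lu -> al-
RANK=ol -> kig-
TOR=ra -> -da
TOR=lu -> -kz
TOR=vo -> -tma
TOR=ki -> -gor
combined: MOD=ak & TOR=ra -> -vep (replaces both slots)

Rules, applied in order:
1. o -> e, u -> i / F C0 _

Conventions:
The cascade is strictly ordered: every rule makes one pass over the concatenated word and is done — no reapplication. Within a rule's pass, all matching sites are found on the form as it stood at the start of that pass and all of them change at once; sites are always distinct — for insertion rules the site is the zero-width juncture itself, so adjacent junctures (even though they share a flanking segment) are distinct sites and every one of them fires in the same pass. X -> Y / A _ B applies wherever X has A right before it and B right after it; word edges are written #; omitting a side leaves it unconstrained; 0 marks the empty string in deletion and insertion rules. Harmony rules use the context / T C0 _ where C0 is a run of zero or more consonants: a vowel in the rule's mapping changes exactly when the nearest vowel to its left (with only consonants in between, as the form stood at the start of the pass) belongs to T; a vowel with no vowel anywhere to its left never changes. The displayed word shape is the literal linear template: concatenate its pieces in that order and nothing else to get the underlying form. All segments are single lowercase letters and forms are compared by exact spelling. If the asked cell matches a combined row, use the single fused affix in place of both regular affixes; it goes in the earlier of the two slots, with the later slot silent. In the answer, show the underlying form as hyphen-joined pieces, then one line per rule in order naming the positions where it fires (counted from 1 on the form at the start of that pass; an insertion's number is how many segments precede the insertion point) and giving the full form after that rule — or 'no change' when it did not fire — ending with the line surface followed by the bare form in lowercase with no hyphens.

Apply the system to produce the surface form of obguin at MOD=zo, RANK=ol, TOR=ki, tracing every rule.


underlying: kig-obguin-ke-gor
1. o -> e, u -> i / F C0 _: fires at position(s) 4, 13: kigebguinkeger
surface: kigebguinkeger
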